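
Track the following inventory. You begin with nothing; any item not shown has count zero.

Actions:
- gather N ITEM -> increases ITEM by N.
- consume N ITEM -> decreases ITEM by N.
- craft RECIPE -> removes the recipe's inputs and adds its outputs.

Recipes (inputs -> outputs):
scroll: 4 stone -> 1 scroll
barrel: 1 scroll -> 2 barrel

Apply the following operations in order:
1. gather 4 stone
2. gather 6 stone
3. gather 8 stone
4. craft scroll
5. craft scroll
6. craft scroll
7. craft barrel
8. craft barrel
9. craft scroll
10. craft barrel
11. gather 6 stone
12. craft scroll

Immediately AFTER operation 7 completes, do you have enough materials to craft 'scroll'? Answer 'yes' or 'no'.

After 1 (gather 4 stone): stone=4
After 2 (gather 6 stone): stone=10
After 3 (gather 8 stone): stone=18
After 4 (craft scroll): scroll=1 stone=14
After 5 (craft scroll): scroll=2 stone=10
After 6 (craft scroll): scroll=3 stone=6
After 7 (craft barrel): barrel=2 scroll=2 stone=6

Answer: yes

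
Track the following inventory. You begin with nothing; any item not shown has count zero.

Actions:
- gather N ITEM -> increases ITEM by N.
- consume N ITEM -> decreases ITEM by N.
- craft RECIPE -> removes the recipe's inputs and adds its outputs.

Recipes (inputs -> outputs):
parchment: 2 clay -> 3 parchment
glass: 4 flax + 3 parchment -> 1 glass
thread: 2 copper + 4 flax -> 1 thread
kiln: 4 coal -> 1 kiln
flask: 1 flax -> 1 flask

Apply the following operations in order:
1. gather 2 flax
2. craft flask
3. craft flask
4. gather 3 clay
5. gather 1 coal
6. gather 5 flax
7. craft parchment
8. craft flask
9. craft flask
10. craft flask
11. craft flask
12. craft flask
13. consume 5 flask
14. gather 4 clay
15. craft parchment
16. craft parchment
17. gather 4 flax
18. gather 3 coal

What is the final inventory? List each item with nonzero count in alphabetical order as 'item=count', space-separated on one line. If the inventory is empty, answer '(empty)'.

After 1 (gather 2 flax): flax=2
After 2 (craft flask): flask=1 flax=1
After 3 (craft flask): flask=2
After 4 (gather 3 clay): clay=3 flask=2
After 5 (gather 1 coal): clay=3 coal=1 flask=2
After 6 (gather 5 flax): clay=3 coal=1 flask=2 flax=5
After 7 (craft parchment): clay=1 coal=1 flask=2 flax=5 parchment=3
After 8 (craft flask): clay=1 coal=1 flask=3 flax=4 parchment=3
After 9 (craft flask): clay=1 coal=1 flask=4 flax=3 parchment=3
After 10 (craft flask): clay=1 coal=1 flask=5 flax=2 parchment=3
After 11 (craft flask): clay=1 coal=1 flask=6 flax=1 parchment=3
After 12 (craft flask): clay=1 coal=1 flask=7 parchment=3
After 13 (consume 5 flask): clay=1 coal=1 flask=2 parchment=3
After 14 (gather 4 clay): clay=5 coal=1 flask=2 parchment=3
After 15 (craft parchment): clay=3 coal=1 flask=2 parchment=6
After 16 (craft parchment): clay=1 coal=1 flask=2 parchment=9
After 17 (gather 4 flax): clay=1 coal=1 flask=2 flax=4 parchment=9
After 18 (gather 3 coal): clay=1 coal=4 flask=2 flax=4 parchment=9

Answer: clay=1 coal=4 flask=2 flax=4 parchment=9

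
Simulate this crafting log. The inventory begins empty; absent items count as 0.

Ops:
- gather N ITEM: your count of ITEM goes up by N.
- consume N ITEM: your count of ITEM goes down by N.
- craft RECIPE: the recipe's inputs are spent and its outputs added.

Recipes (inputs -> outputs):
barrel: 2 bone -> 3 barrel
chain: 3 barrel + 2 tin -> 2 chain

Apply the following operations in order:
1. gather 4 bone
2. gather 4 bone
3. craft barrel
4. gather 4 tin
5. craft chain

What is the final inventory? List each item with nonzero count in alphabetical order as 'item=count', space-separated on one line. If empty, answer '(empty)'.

Answer: bone=6 chain=2 tin=2

Derivation:
After 1 (gather 4 bone): bone=4
After 2 (gather 4 bone): bone=8
After 3 (craft barrel): barrel=3 bone=6
After 4 (gather 4 tin): barrel=3 bone=6 tin=4
After 5 (craft chain): bone=6 chain=2 tin=2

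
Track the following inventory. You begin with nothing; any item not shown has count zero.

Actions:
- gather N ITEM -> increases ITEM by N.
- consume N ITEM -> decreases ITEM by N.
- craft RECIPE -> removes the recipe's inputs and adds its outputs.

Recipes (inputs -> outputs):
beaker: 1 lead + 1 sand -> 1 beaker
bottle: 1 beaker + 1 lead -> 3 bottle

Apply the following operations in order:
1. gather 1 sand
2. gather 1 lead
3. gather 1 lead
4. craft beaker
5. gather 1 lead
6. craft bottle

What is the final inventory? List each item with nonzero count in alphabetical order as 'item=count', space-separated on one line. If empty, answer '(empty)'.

Answer: bottle=3 lead=1

Derivation:
After 1 (gather 1 sand): sand=1
After 2 (gather 1 lead): lead=1 sand=1
After 3 (gather 1 lead): lead=2 sand=1
After 4 (craft beaker): beaker=1 lead=1
After 5 (gather 1 lead): beaker=1 lead=2
After 6 (craft bottle): bottle=3 lead=1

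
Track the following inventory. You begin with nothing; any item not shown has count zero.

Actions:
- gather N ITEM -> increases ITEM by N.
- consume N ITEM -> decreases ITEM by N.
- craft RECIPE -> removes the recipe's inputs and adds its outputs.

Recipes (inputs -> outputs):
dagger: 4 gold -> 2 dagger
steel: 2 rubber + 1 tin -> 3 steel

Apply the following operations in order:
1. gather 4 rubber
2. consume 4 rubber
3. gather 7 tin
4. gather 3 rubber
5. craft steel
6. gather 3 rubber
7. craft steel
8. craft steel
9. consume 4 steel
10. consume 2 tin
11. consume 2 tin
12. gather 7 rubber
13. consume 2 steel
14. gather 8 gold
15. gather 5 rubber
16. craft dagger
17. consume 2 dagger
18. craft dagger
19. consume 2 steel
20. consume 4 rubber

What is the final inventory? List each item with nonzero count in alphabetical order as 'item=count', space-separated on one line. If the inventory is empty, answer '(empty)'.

Answer: dagger=2 rubber=8 steel=1

Derivation:
After 1 (gather 4 rubber): rubber=4
After 2 (consume 4 rubber): (empty)
After 3 (gather 7 tin): tin=7
After 4 (gather 3 rubber): rubber=3 tin=7
After 5 (craft steel): rubber=1 steel=3 tin=6
After 6 (gather 3 rubber): rubber=4 steel=3 tin=6
After 7 (craft steel): rubber=2 steel=6 tin=5
After 8 (craft steel): steel=9 tin=4
After 9 (consume 4 steel): steel=5 tin=4
After 10 (consume 2 tin): steel=5 tin=2
After 11 (consume 2 tin): steel=5
After 12 (gather 7 rubber): rubber=7 steel=5
After 13 (consume 2 steel): rubber=7 steel=3
After 14 (gather 8 gold): gold=8 rubber=7 steel=3
After 15 (gather 5 rubber): gold=8 rubber=12 steel=3
After 16 (craft dagger): dagger=2 gold=4 rubber=12 steel=3
After 17 (consume 2 dagger): gold=4 rubber=12 steel=3
After 18 (craft dagger): dagger=2 rubber=12 steel=3
After 19 (consume 2 steel): dagger=2 rubber=12 steel=1
After 20 (consume 4 rubber): dagger=2 rubber=8 steel=1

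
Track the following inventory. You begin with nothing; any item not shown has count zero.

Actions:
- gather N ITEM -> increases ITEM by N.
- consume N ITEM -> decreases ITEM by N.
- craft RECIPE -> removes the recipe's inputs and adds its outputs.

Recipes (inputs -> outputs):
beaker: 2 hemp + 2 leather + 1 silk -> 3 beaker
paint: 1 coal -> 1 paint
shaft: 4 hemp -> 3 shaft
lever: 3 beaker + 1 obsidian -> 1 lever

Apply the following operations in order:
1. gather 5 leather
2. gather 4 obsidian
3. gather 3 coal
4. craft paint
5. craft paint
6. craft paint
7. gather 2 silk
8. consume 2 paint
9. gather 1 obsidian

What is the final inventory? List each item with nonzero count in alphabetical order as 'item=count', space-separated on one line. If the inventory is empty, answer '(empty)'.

Answer: leather=5 obsidian=5 paint=1 silk=2

Derivation:
After 1 (gather 5 leather): leather=5
After 2 (gather 4 obsidian): leather=5 obsidian=4
After 3 (gather 3 coal): coal=3 leather=5 obsidian=4
After 4 (craft paint): coal=2 leather=5 obsidian=4 paint=1
After 5 (craft paint): coal=1 leather=5 obsidian=4 paint=2
After 6 (craft paint): leather=5 obsidian=4 paint=3
After 7 (gather 2 silk): leather=5 obsidian=4 paint=3 silk=2
After 8 (consume 2 paint): leather=5 obsidian=4 paint=1 silk=2
After 9 (gather 1 obsidian): leather=5 obsidian=5 paint=1 silk=2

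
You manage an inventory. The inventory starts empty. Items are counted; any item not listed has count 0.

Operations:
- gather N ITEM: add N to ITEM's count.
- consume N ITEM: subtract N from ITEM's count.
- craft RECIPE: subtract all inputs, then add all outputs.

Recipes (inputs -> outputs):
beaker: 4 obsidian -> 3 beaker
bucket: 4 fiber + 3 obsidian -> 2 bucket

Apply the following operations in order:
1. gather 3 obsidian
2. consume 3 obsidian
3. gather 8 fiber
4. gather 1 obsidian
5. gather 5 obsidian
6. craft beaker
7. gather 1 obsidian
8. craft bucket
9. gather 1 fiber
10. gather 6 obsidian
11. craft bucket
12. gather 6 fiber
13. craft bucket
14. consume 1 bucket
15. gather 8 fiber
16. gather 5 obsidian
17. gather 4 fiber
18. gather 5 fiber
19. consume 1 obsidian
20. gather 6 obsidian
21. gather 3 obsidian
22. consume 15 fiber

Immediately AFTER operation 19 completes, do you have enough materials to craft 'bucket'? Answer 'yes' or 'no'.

Answer: yes

Derivation:
After 1 (gather 3 obsidian): obsidian=3
After 2 (consume 3 obsidian): (empty)
After 3 (gather 8 fiber): fiber=8
After 4 (gather 1 obsidian): fiber=8 obsidian=1
After 5 (gather 5 obsidian): fiber=8 obsidian=6
After 6 (craft beaker): beaker=3 fiber=8 obsidian=2
After 7 (gather 1 obsidian): beaker=3 fiber=8 obsidian=3
After 8 (craft bucket): beaker=3 bucket=2 fiber=4
After 9 (gather 1 fiber): beaker=3 bucket=2 fiber=5
After 10 (gather 6 obsidian): beaker=3 bucket=2 fiber=5 obsidian=6
After 11 (craft bucket): beaker=3 bucket=4 fiber=1 obsidian=3
After 12 (gather 6 fiber): beaker=3 bucket=4 fiber=7 obsidian=3
After 13 (craft bucket): beaker=3 bucket=6 fiber=3
After 14 (consume 1 bucket): beaker=3 bucket=5 fiber=3
After 15 (gather 8 fiber): beaker=3 bucket=5 fiber=11
After 16 (gather 5 obsidian): beaker=3 bucket=5 fiber=11 obsidian=5
After 17 (gather 4 fiber): beaker=3 bucket=5 fiber=15 obsidian=5
After 18 (gather 5 fiber): beaker=3 bucket=5 fiber=20 obsidian=5
After 19 (consume 1 obsidian): beaker=3 bucket=5 fiber=20 obsidian=4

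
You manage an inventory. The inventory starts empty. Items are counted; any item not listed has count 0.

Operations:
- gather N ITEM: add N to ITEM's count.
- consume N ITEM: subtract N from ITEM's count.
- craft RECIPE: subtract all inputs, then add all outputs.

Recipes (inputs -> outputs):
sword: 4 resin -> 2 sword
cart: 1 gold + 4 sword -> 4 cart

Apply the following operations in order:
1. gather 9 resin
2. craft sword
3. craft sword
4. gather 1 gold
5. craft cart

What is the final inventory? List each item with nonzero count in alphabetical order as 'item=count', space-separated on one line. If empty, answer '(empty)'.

After 1 (gather 9 resin): resin=9
After 2 (craft sword): resin=5 sword=2
After 3 (craft sword): resin=1 sword=4
After 4 (gather 1 gold): gold=1 resin=1 sword=4
After 5 (craft cart): cart=4 resin=1

Answer: cart=4 resin=1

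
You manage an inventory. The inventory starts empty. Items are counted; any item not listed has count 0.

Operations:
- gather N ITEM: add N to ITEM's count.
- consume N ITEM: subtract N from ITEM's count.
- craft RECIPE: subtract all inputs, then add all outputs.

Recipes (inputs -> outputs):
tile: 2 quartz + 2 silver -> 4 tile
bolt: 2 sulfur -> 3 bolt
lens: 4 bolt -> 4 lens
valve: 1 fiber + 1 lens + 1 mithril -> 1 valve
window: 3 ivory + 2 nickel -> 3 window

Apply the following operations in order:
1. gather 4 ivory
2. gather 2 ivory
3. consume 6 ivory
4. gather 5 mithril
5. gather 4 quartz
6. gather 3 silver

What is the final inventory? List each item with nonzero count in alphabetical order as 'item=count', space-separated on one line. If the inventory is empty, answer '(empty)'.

Answer: mithril=5 quartz=4 silver=3

Derivation:
After 1 (gather 4 ivory): ivory=4
After 2 (gather 2 ivory): ivory=6
After 3 (consume 6 ivory): (empty)
After 4 (gather 5 mithril): mithril=5
After 5 (gather 4 quartz): mithril=5 quartz=4
After 6 (gather 3 silver): mithril=5 quartz=4 silver=3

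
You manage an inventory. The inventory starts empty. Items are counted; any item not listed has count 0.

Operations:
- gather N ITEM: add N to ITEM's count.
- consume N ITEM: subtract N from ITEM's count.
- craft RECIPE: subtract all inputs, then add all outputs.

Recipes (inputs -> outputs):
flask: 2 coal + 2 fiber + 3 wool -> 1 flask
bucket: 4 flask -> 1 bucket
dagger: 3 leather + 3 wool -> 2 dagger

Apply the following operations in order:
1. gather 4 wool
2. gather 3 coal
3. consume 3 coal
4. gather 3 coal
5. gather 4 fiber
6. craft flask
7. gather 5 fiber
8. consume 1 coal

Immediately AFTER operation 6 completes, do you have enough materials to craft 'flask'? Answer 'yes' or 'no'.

After 1 (gather 4 wool): wool=4
After 2 (gather 3 coal): coal=3 wool=4
After 3 (consume 3 coal): wool=4
After 4 (gather 3 coal): coal=3 wool=4
After 5 (gather 4 fiber): coal=3 fiber=4 wool=4
After 6 (craft flask): coal=1 fiber=2 flask=1 wool=1

Answer: no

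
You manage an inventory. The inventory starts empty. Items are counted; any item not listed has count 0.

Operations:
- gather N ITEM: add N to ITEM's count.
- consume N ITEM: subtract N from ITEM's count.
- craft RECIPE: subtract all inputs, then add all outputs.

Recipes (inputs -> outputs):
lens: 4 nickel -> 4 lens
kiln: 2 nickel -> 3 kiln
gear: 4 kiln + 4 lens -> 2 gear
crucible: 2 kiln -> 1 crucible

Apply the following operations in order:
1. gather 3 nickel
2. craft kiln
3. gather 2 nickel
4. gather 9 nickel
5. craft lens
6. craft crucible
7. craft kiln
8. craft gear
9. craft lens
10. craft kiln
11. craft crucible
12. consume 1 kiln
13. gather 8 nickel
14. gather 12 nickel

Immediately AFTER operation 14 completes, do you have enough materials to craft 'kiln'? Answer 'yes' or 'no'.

After 1 (gather 3 nickel): nickel=3
After 2 (craft kiln): kiln=3 nickel=1
After 3 (gather 2 nickel): kiln=3 nickel=3
After 4 (gather 9 nickel): kiln=3 nickel=12
After 5 (craft lens): kiln=3 lens=4 nickel=8
After 6 (craft crucible): crucible=1 kiln=1 lens=4 nickel=8
After 7 (craft kiln): crucible=1 kiln=4 lens=4 nickel=6
After 8 (craft gear): crucible=1 gear=2 nickel=6
After 9 (craft lens): crucible=1 gear=2 lens=4 nickel=2
After 10 (craft kiln): crucible=1 gear=2 kiln=3 lens=4
After 11 (craft crucible): crucible=2 gear=2 kiln=1 lens=4
After 12 (consume 1 kiln): crucible=2 gear=2 lens=4
After 13 (gather 8 nickel): crucible=2 gear=2 lens=4 nickel=8
After 14 (gather 12 nickel): crucible=2 gear=2 lens=4 nickel=20

Answer: yes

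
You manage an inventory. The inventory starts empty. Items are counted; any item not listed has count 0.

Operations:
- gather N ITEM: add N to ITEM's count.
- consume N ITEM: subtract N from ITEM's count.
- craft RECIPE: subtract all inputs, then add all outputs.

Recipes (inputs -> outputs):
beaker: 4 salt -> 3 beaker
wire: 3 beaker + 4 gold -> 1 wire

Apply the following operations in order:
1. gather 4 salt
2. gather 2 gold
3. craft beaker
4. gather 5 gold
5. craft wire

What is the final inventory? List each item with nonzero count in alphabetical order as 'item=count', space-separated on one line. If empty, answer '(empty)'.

After 1 (gather 4 salt): salt=4
After 2 (gather 2 gold): gold=2 salt=4
After 3 (craft beaker): beaker=3 gold=2
After 4 (gather 5 gold): beaker=3 gold=7
After 5 (craft wire): gold=3 wire=1

Answer: gold=3 wire=1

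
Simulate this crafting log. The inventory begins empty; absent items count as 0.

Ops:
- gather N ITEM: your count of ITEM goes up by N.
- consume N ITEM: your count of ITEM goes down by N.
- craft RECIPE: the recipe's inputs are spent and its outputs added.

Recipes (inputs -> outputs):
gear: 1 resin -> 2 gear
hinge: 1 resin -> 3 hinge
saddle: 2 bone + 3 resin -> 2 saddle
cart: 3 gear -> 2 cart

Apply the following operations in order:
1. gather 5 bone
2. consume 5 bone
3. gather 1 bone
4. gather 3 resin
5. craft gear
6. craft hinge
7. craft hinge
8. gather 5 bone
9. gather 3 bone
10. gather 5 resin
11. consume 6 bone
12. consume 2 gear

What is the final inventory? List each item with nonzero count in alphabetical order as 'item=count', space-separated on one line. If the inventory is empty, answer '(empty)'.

After 1 (gather 5 bone): bone=5
After 2 (consume 5 bone): (empty)
After 3 (gather 1 bone): bone=1
After 4 (gather 3 resin): bone=1 resin=3
After 5 (craft gear): bone=1 gear=2 resin=2
After 6 (craft hinge): bone=1 gear=2 hinge=3 resin=1
After 7 (craft hinge): bone=1 gear=2 hinge=6
After 8 (gather 5 bone): bone=6 gear=2 hinge=6
After 9 (gather 3 bone): bone=9 gear=2 hinge=6
After 10 (gather 5 resin): bone=9 gear=2 hinge=6 resin=5
After 11 (consume 6 bone): bone=3 gear=2 hinge=6 resin=5
After 12 (consume 2 gear): bone=3 hinge=6 resin=5

Answer: bone=3 hinge=6 resin=5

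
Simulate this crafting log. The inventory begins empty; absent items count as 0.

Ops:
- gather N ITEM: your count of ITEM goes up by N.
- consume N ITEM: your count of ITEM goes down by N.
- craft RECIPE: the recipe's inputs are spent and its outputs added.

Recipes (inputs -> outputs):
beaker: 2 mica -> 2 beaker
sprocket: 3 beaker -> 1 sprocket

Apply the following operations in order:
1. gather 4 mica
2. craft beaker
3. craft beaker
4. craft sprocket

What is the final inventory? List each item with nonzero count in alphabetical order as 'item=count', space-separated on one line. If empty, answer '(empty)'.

Answer: beaker=1 sprocket=1

Derivation:
After 1 (gather 4 mica): mica=4
After 2 (craft beaker): beaker=2 mica=2
After 3 (craft beaker): beaker=4
After 4 (craft sprocket): beaker=1 sprocket=1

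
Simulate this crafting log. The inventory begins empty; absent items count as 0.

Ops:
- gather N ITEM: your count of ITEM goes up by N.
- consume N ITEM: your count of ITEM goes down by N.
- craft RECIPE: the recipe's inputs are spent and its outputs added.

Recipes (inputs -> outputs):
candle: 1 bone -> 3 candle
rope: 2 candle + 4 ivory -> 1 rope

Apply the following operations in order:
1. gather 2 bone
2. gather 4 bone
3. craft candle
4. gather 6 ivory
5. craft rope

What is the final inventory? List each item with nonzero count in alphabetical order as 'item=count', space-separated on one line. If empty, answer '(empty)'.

Answer: bone=5 candle=1 ivory=2 rope=1

Derivation:
After 1 (gather 2 bone): bone=2
After 2 (gather 4 bone): bone=6
After 3 (craft candle): bone=5 candle=3
After 4 (gather 6 ivory): bone=5 candle=3 ivory=6
After 5 (craft rope): bone=5 candle=1 ivory=2 rope=1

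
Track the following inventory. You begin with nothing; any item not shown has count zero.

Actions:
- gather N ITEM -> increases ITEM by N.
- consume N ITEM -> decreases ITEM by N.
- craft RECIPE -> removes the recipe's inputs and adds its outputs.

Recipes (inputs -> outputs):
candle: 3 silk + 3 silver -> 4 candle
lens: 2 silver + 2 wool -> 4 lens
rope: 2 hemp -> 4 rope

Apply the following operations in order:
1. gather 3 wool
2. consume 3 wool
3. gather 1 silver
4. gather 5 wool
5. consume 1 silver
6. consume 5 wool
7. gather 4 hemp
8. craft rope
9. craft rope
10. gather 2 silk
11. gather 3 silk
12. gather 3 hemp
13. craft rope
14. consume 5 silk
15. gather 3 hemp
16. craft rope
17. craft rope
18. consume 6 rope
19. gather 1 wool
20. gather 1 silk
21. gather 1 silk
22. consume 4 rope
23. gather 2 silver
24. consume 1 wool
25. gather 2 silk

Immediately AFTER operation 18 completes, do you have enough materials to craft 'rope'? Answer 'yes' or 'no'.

After 1 (gather 3 wool): wool=3
After 2 (consume 3 wool): (empty)
After 3 (gather 1 silver): silver=1
After 4 (gather 5 wool): silver=1 wool=5
After 5 (consume 1 silver): wool=5
After 6 (consume 5 wool): (empty)
After 7 (gather 4 hemp): hemp=4
After 8 (craft rope): hemp=2 rope=4
After 9 (craft rope): rope=8
After 10 (gather 2 silk): rope=8 silk=2
After 11 (gather 3 silk): rope=8 silk=5
After 12 (gather 3 hemp): hemp=3 rope=8 silk=5
After 13 (craft rope): hemp=1 rope=12 silk=5
After 14 (consume 5 silk): hemp=1 rope=12
After 15 (gather 3 hemp): hemp=4 rope=12
After 16 (craft rope): hemp=2 rope=16
After 17 (craft rope): rope=20
After 18 (consume 6 rope): rope=14

Answer: no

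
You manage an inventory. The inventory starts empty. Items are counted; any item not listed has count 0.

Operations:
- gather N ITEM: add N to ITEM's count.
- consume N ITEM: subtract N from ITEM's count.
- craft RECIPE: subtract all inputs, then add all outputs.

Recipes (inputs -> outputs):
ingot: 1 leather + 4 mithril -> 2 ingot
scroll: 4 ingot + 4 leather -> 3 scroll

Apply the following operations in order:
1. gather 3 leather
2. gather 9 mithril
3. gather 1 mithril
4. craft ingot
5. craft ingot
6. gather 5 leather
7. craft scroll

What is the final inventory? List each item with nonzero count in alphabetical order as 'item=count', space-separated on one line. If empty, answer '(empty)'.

After 1 (gather 3 leather): leather=3
After 2 (gather 9 mithril): leather=3 mithril=9
After 3 (gather 1 mithril): leather=3 mithril=10
After 4 (craft ingot): ingot=2 leather=2 mithril=6
After 5 (craft ingot): ingot=4 leather=1 mithril=2
After 6 (gather 5 leather): ingot=4 leather=6 mithril=2
After 7 (craft scroll): leather=2 mithril=2 scroll=3

Answer: leather=2 mithril=2 scroll=3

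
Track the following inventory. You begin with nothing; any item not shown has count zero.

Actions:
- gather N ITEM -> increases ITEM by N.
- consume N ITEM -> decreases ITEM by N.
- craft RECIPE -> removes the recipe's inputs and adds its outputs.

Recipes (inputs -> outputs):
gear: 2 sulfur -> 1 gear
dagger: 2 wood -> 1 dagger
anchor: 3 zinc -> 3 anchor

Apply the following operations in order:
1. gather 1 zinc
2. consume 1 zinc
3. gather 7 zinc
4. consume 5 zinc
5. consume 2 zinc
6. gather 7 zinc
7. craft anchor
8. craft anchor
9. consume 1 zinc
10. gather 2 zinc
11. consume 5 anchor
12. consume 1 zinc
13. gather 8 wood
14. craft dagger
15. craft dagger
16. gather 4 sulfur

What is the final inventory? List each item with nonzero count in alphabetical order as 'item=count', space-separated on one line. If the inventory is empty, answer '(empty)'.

Answer: anchor=1 dagger=2 sulfur=4 wood=4 zinc=1

Derivation:
After 1 (gather 1 zinc): zinc=1
After 2 (consume 1 zinc): (empty)
After 3 (gather 7 zinc): zinc=7
After 4 (consume 5 zinc): zinc=2
After 5 (consume 2 zinc): (empty)
After 6 (gather 7 zinc): zinc=7
After 7 (craft anchor): anchor=3 zinc=4
After 8 (craft anchor): anchor=6 zinc=1
After 9 (consume 1 zinc): anchor=6
After 10 (gather 2 zinc): anchor=6 zinc=2
After 11 (consume 5 anchor): anchor=1 zinc=2
After 12 (consume 1 zinc): anchor=1 zinc=1
After 13 (gather 8 wood): anchor=1 wood=8 zinc=1
After 14 (craft dagger): anchor=1 dagger=1 wood=6 zinc=1
After 15 (craft dagger): anchor=1 dagger=2 wood=4 zinc=1
After 16 (gather 4 sulfur): anchor=1 dagger=2 sulfur=4 wood=4 zinc=1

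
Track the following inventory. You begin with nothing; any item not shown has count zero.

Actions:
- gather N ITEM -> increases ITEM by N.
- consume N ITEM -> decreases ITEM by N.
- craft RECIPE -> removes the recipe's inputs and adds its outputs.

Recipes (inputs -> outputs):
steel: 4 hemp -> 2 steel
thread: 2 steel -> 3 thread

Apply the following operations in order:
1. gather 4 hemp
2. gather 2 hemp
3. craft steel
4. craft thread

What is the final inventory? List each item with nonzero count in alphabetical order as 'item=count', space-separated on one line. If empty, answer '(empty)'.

After 1 (gather 4 hemp): hemp=4
After 2 (gather 2 hemp): hemp=6
After 3 (craft steel): hemp=2 steel=2
After 4 (craft thread): hemp=2 thread=3

Answer: hemp=2 thread=3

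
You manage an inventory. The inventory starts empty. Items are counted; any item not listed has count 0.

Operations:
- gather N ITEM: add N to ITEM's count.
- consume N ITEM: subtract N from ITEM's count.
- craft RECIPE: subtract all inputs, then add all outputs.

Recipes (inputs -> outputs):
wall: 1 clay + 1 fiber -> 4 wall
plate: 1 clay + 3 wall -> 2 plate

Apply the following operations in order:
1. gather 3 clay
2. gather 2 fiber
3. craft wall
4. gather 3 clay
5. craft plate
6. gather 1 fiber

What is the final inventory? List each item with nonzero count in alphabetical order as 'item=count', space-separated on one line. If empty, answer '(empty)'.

After 1 (gather 3 clay): clay=3
After 2 (gather 2 fiber): clay=3 fiber=2
After 3 (craft wall): clay=2 fiber=1 wall=4
After 4 (gather 3 clay): clay=5 fiber=1 wall=4
After 5 (craft plate): clay=4 fiber=1 plate=2 wall=1
After 6 (gather 1 fiber): clay=4 fiber=2 plate=2 wall=1

Answer: clay=4 fiber=2 plate=2 wall=1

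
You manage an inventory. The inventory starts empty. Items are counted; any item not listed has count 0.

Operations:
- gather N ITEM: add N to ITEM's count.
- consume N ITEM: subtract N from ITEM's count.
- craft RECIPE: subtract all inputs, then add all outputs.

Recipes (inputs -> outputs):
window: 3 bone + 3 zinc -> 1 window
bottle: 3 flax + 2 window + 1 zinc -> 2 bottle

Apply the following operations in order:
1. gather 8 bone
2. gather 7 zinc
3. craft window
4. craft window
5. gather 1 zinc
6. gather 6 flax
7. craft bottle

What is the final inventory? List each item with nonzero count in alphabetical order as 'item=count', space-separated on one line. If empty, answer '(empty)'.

Answer: bone=2 bottle=2 flax=3 zinc=1

Derivation:
After 1 (gather 8 bone): bone=8
After 2 (gather 7 zinc): bone=8 zinc=7
After 3 (craft window): bone=5 window=1 zinc=4
After 4 (craft window): bone=2 window=2 zinc=1
After 5 (gather 1 zinc): bone=2 window=2 zinc=2
After 6 (gather 6 flax): bone=2 flax=6 window=2 zinc=2
After 7 (craft bottle): bone=2 bottle=2 flax=3 zinc=1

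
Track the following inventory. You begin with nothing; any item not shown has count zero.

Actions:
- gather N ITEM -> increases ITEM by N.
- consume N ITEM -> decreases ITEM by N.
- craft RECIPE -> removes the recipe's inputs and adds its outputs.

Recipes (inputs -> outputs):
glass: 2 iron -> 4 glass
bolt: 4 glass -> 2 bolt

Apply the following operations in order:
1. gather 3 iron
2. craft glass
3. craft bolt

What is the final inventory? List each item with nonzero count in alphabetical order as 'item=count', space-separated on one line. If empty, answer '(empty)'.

Answer: bolt=2 iron=1

Derivation:
After 1 (gather 3 iron): iron=3
After 2 (craft glass): glass=4 iron=1
After 3 (craft bolt): bolt=2 iron=1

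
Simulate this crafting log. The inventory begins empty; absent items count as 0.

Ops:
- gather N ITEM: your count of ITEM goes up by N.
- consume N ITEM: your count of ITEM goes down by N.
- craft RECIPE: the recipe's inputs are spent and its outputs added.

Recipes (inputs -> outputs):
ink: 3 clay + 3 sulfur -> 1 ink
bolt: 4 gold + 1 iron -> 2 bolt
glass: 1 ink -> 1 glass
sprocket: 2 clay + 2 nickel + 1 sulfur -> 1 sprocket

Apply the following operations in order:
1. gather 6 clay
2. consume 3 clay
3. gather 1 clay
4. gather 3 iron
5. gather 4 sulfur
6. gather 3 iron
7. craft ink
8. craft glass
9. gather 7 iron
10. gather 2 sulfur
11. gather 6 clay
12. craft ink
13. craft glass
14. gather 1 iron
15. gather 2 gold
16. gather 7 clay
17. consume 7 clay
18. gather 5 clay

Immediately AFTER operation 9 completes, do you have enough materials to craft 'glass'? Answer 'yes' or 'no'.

Answer: no

Derivation:
After 1 (gather 6 clay): clay=6
After 2 (consume 3 clay): clay=3
After 3 (gather 1 clay): clay=4
After 4 (gather 3 iron): clay=4 iron=3
After 5 (gather 4 sulfur): clay=4 iron=3 sulfur=4
After 6 (gather 3 iron): clay=4 iron=6 sulfur=4
After 7 (craft ink): clay=1 ink=1 iron=6 sulfur=1
After 8 (craft glass): clay=1 glass=1 iron=6 sulfur=1
After 9 (gather 7 iron): clay=1 glass=1 iron=13 sulfur=1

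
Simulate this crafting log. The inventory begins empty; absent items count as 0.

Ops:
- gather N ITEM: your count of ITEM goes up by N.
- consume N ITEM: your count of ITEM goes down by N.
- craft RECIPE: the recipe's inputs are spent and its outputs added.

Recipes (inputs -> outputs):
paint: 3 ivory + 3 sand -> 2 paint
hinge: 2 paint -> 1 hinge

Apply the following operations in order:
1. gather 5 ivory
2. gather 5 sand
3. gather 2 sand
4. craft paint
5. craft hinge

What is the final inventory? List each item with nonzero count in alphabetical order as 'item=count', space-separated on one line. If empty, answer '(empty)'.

Answer: hinge=1 ivory=2 sand=4

Derivation:
After 1 (gather 5 ivory): ivory=5
After 2 (gather 5 sand): ivory=5 sand=5
After 3 (gather 2 sand): ivory=5 sand=7
After 4 (craft paint): ivory=2 paint=2 sand=4
After 5 (craft hinge): hinge=1 ivory=2 sand=4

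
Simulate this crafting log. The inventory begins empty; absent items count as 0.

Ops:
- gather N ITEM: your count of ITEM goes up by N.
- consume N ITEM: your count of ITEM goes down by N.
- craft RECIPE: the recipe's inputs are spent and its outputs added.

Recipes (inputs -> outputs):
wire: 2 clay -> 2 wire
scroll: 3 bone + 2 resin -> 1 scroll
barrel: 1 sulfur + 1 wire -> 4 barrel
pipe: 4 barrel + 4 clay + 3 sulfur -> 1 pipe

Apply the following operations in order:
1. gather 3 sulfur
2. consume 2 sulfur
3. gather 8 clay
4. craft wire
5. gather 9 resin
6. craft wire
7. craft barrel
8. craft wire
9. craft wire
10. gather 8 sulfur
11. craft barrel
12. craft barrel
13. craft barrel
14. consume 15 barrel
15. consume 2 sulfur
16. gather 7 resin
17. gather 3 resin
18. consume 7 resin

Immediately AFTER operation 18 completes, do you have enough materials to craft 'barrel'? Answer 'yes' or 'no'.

After 1 (gather 3 sulfur): sulfur=3
After 2 (consume 2 sulfur): sulfur=1
After 3 (gather 8 clay): clay=8 sulfur=1
After 4 (craft wire): clay=6 sulfur=1 wire=2
After 5 (gather 9 resin): clay=6 resin=9 sulfur=1 wire=2
After 6 (craft wire): clay=4 resin=9 sulfur=1 wire=4
After 7 (craft barrel): barrel=4 clay=4 resin=9 wire=3
After 8 (craft wire): barrel=4 clay=2 resin=9 wire=5
After 9 (craft wire): barrel=4 resin=9 wire=7
After 10 (gather 8 sulfur): barrel=4 resin=9 sulfur=8 wire=7
After 11 (craft barrel): barrel=8 resin=9 sulfur=7 wire=6
After 12 (craft barrel): barrel=12 resin=9 sulfur=6 wire=5
After 13 (craft barrel): barrel=16 resin=9 sulfur=5 wire=4
After 14 (consume 15 barrel): barrel=1 resin=9 sulfur=5 wire=4
After 15 (consume 2 sulfur): barrel=1 resin=9 sulfur=3 wire=4
After 16 (gather 7 resin): barrel=1 resin=16 sulfur=3 wire=4
After 17 (gather 3 resin): barrel=1 resin=19 sulfur=3 wire=4
After 18 (consume 7 resin): barrel=1 resin=12 sulfur=3 wire=4

Answer: yes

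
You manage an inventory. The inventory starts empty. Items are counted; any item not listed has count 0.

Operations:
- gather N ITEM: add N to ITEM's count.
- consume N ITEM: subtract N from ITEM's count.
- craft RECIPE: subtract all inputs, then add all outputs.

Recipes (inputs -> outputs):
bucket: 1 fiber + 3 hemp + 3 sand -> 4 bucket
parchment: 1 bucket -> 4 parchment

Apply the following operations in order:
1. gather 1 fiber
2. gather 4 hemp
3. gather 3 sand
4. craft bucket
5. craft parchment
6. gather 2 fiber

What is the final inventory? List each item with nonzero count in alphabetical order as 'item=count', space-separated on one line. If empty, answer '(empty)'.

Answer: bucket=3 fiber=2 hemp=1 parchment=4

Derivation:
After 1 (gather 1 fiber): fiber=1
After 2 (gather 4 hemp): fiber=1 hemp=4
After 3 (gather 3 sand): fiber=1 hemp=4 sand=3
After 4 (craft bucket): bucket=4 hemp=1
After 5 (craft parchment): bucket=3 hemp=1 parchment=4
After 6 (gather 2 fiber): bucket=3 fiber=2 hemp=1 parchment=4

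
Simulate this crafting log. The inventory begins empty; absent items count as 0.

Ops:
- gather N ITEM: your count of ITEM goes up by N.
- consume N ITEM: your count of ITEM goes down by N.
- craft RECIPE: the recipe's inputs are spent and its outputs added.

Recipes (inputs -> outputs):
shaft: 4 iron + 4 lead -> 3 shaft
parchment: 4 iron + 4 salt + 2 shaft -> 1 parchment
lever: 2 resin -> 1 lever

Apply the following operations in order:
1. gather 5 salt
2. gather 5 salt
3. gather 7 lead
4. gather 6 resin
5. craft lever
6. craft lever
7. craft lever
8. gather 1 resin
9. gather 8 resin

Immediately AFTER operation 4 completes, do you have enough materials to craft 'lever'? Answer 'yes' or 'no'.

Answer: yes

Derivation:
After 1 (gather 5 salt): salt=5
After 2 (gather 5 salt): salt=10
After 3 (gather 7 lead): lead=7 salt=10
After 4 (gather 6 resin): lead=7 resin=6 salt=10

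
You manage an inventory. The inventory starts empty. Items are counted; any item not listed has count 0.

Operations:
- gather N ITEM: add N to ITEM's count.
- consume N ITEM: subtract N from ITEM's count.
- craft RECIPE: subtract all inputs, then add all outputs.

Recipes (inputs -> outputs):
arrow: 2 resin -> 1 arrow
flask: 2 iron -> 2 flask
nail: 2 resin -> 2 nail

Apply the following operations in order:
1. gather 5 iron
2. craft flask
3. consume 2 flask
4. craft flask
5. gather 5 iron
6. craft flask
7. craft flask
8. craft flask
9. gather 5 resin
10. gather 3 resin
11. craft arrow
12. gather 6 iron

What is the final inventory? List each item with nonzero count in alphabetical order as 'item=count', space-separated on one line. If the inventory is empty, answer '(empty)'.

After 1 (gather 5 iron): iron=5
After 2 (craft flask): flask=2 iron=3
After 3 (consume 2 flask): iron=3
After 4 (craft flask): flask=2 iron=1
After 5 (gather 5 iron): flask=2 iron=6
After 6 (craft flask): flask=4 iron=4
After 7 (craft flask): flask=6 iron=2
After 8 (craft flask): flask=8
After 9 (gather 5 resin): flask=8 resin=5
After 10 (gather 3 resin): flask=8 resin=8
After 11 (craft arrow): arrow=1 flask=8 resin=6
After 12 (gather 6 iron): arrow=1 flask=8 iron=6 resin=6

Answer: arrow=1 flask=8 iron=6 resin=6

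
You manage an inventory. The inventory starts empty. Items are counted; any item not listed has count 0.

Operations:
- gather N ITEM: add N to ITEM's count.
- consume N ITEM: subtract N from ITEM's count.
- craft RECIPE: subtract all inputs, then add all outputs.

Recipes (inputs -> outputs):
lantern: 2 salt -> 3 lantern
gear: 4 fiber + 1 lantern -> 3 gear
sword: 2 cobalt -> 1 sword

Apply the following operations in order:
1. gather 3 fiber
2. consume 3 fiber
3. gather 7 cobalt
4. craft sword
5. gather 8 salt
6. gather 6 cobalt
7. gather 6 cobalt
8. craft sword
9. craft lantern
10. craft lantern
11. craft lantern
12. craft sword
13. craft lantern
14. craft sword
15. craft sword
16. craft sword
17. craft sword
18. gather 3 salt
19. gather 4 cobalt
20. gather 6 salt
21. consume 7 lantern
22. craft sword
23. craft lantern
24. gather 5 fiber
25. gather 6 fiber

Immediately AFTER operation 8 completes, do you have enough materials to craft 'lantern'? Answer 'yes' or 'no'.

After 1 (gather 3 fiber): fiber=3
After 2 (consume 3 fiber): (empty)
After 3 (gather 7 cobalt): cobalt=7
After 4 (craft sword): cobalt=5 sword=1
After 5 (gather 8 salt): cobalt=5 salt=8 sword=1
After 6 (gather 6 cobalt): cobalt=11 salt=8 sword=1
After 7 (gather 6 cobalt): cobalt=17 salt=8 sword=1
After 8 (craft sword): cobalt=15 salt=8 sword=2

Answer: yes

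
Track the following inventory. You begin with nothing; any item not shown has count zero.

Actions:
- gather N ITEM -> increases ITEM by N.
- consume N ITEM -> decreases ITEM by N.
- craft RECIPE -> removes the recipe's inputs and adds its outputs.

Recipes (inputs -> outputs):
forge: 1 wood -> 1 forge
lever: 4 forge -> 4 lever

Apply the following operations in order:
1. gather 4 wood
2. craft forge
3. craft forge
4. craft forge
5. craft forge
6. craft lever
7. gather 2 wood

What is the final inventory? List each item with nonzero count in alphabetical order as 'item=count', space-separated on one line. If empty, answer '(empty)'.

After 1 (gather 4 wood): wood=4
After 2 (craft forge): forge=1 wood=3
After 3 (craft forge): forge=2 wood=2
After 4 (craft forge): forge=3 wood=1
After 5 (craft forge): forge=4
After 6 (craft lever): lever=4
After 7 (gather 2 wood): lever=4 wood=2

Answer: lever=4 wood=2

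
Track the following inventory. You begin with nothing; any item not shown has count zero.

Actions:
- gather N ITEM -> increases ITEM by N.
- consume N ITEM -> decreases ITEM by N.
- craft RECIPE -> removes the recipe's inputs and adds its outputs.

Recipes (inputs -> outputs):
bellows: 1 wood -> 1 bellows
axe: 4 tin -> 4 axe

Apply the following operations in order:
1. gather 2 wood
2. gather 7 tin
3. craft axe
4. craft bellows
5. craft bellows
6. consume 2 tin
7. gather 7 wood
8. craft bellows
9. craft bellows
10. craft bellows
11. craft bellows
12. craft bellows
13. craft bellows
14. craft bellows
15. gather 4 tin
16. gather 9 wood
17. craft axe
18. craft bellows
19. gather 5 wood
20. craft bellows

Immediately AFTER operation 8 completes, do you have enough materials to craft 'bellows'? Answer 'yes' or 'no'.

Answer: yes

Derivation:
After 1 (gather 2 wood): wood=2
After 2 (gather 7 tin): tin=7 wood=2
After 3 (craft axe): axe=4 tin=3 wood=2
After 4 (craft bellows): axe=4 bellows=1 tin=3 wood=1
After 5 (craft bellows): axe=4 bellows=2 tin=3
After 6 (consume 2 tin): axe=4 bellows=2 tin=1
After 7 (gather 7 wood): axe=4 bellows=2 tin=1 wood=7
After 8 (craft bellows): axe=4 bellows=3 tin=1 wood=6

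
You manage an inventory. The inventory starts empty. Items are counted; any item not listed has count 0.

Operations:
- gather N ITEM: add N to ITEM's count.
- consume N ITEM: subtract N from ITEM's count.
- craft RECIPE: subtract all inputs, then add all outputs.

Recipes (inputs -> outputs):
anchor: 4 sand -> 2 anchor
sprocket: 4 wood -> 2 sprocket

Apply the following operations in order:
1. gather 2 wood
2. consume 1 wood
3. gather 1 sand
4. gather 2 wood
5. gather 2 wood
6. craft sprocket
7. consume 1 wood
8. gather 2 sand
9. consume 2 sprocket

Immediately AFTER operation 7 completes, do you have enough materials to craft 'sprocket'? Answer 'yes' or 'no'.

After 1 (gather 2 wood): wood=2
After 2 (consume 1 wood): wood=1
After 3 (gather 1 sand): sand=1 wood=1
After 4 (gather 2 wood): sand=1 wood=3
After 5 (gather 2 wood): sand=1 wood=5
After 6 (craft sprocket): sand=1 sprocket=2 wood=1
After 7 (consume 1 wood): sand=1 sprocket=2

Answer: no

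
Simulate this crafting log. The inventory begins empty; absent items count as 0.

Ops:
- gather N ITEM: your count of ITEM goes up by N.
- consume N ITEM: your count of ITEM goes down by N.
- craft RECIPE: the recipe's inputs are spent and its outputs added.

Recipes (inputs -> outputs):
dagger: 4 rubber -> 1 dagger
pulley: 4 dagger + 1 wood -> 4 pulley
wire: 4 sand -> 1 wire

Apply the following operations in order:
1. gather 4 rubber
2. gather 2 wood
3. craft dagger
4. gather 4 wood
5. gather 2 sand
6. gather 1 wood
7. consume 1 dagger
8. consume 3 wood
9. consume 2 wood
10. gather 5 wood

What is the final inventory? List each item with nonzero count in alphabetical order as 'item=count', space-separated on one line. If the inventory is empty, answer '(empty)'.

After 1 (gather 4 rubber): rubber=4
After 2 (gather 2 wood): rubber=4 wood=2
After 3 (craft dagger): dagger=1 wood=2
After 4 (gather 4 wood): dagger=1 wood=6
After 5 (gather 2 sand): dagger=1 sand=2 wood=6
After 6 (gather 1 wood): dagger=1 sand=2 wood=7
After 7 (consume 1 dagger): sand=2 wood=7
After 8 (consume 3 wood): sand=2 wood=4
After 9 (consume 2 wood): sand=2 wood=2
After 10 (gather 5 wood): sand=2 wood=7

Answer: sand=2 wood=7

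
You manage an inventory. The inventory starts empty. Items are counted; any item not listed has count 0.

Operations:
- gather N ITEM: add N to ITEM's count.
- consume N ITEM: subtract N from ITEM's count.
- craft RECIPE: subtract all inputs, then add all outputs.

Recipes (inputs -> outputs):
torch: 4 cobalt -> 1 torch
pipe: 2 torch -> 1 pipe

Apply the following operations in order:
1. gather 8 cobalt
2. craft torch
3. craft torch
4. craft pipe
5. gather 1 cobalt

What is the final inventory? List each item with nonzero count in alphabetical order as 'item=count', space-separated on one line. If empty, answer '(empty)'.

Answer: cobalt=1 pipe=1

Derivation:
After 1 (gather 8 cobalt): cobalt=8
After 2 (craft torch): cobalt=4 torch=1
After 3 (craft torch): torch=2
After 4 (craft pipe): pipe=1
After 5 (gather 1 cobalt): cobalt=1 pipe=1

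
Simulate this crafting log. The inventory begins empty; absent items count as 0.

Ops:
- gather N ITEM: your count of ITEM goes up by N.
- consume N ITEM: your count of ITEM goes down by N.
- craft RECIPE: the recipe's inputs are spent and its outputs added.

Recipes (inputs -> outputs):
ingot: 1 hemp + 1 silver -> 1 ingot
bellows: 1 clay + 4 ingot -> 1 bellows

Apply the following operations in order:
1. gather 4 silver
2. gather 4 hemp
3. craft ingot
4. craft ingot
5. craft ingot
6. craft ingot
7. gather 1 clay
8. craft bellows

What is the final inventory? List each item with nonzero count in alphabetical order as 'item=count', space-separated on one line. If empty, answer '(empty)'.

After 1 (gather 4 silver): silver=4
After 2 (gather 4 hemp): hemp=4 silver=4
After 3 (craft ingot): hemp=3 ingot=1 silver=3
After 4 (craft ingot): hemp=2 ingot=2 silver=2
After 5 (craft ingot): hemp=1 ingot=3 silver=1
After 6 (craft ingot): ingot=4
After 7 (gather 1 clay): clay=1 ingot=4
After 8 (craft bellows): bellows=1

Answer: bellows=1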